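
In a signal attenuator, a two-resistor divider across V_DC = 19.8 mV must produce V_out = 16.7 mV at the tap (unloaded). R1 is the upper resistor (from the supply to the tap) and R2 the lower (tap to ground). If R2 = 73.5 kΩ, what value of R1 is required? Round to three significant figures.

The divider ratio is R2/(R1+R2) = 16.7/19.8 = 0.8434.
So R1 = R2 · (V_DC/V_out − 1) = 73.5 × (19.8/16.7 − 1) = 73.5 × 0.1856 = 13.64 kΩ.

R1 ≈ 13.6 kΩ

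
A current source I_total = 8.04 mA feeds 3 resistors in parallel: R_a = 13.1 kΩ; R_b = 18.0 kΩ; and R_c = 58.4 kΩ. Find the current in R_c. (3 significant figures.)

Conductances: ΣG = 1/13.1 + 1/18.0 + 1/58.4 = 0.1490 (1/kΩ).
Current divider: I(R_c) = I_total · G_k/ΣG = 8.04 × (0.01712/0.1490) = 8.04 × 0.1149 = 0.9239 mA.

I ≈ 0.924 mA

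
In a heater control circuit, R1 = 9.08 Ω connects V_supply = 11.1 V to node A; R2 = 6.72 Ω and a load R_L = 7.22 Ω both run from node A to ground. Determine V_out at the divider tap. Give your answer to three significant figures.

V_out ≈ 3.08 V

The load sits in parallel with R2, giving an effective lower resistance R2' = R2·R_L/(R2+R_L) = 3.481 Ω.
Voltage divider with the loaded lower leg: V_out = 11.1 × 3.481/(9.08 + 3.481) = 11.1 × 0.2771 = 3.076 V.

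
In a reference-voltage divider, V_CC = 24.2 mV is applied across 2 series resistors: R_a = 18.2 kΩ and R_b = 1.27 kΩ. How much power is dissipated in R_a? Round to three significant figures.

ΣR = 19.47 kΩ → I = 24.2/19.47 = 1.243 µA.
P(R_a) = I²·R_a = (1.243)² × 18.2 = 28.12 nW.

P ≈ 28.1 nW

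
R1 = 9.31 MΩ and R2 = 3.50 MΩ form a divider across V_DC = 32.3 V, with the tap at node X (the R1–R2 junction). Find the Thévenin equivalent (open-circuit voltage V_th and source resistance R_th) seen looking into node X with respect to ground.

Open-circuit (no load on X): V_th = V_DC · R2/(R1 + R2) = 32.3 × 3.50/(9.310 + 3.50) = 8.825 V.
Zeroing V_DC shorts the top of R1 to ground, so R_th = R1 ‖ R2 = 2.544 MΩ.

V_th ≈ 8.83 V, R_th ≈ 2.54 MΩ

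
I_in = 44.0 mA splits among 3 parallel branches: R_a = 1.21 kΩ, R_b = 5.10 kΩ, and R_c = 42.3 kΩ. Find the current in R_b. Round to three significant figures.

ΣG = 1/1.21 + 1/5.10 + 1/42.3 = 1.046.
Current divider: I(R_b) = I_in · G_k/ΣG = 44.0 × (0.1961/1.046) = 44.0 × 0.1874 = 8.247 mA.

I ≈ 8.25 mA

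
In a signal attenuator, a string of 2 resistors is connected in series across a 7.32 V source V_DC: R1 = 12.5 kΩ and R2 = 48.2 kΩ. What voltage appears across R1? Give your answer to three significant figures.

V ≈ 1.51 V

Total series resistance ΣR = 12.5 + 48.2 = 60.70 kΩ.
By the voltage-divider rule, V = 7.32 × 12.50/60.70 = 1.507 V.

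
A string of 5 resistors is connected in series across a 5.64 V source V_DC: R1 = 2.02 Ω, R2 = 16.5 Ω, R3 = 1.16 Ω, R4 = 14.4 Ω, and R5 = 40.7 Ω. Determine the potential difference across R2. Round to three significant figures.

V ≈ 1.24 V

ΣR = 2.02 + 16.5 + 1.16 + 14.4 + 40.7 = 74.78 Ω.
V = V_DC · R/ΣR = 5.64 × 0.2206 = 1.244 V.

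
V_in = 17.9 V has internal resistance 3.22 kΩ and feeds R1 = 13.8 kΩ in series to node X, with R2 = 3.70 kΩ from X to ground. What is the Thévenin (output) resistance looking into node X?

R1' = 3.22 + 13.8 = 17.02 kΩ (source resistance + R1).
With V_in suppressed (replaced by a short), R_th = R1' ‖ R2 = (17.02 × 3.70)/(17.02 + 3.70) = 3.039 kΩ.

R_th ≈ 3.04 kΩ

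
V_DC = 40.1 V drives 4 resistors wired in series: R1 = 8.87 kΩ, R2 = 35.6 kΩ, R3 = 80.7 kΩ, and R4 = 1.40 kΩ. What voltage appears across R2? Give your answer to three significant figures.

V ≈ 11.3 V

Total series resistance ΣR = 8.87 + 35.6 + 80.7 + 1.40 = 126.6 kΩ.
V = V_DC · R/ΣR = 40.1 × 0.2813 = 11.28 V.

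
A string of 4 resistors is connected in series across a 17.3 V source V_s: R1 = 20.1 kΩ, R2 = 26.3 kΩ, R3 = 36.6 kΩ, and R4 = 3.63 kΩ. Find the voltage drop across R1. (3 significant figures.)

Total series resistance ΣR = 20.1 + 26.3 + 36.6 + 3.63 = 86.63 kΩ.
By the voltage-divider rule, V = 17.3 × 20.10/86.63 = 4.014 V.

V ≈ 4.01 V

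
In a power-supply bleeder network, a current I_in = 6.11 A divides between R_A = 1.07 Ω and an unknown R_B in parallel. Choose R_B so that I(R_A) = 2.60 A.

Two-branch current divider: I_A = I_in · R_B/(R_A + R_B).
With f = 0.4255, R_B = R_A · f/(1−f) = 1.07 × 0.7407 = 0.7926 Ω.

R_B ≈ 0.793 Ω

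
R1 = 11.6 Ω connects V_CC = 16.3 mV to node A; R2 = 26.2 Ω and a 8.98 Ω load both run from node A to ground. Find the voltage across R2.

First combine the lower leg with the load: R2 ‖ R_L = 6.688 Ω.
Now apply the divider: V_out = 16.3 × 0.3657 = 5.961 mV.

V_out ≈ 5.96 mV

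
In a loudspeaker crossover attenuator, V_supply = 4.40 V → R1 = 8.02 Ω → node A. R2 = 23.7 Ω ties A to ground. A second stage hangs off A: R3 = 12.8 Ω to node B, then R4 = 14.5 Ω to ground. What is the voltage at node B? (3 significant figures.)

V_B ≈ 1.43 V

Looking into the second stage from A: R3 + R4 = 27.30 Ω appears in parallel with R2.
Effective lower resistance at A: R2 ‖ 27.30 = 12.69 Ω.
V_A = 4.40 × 12.69/(8.02 + 12.69) = 2.696 V.
Stage 2 is unloaded, so V_B = V_A · R4/(R3+R4) = 2.696 × 14.5/27.30 = 1.432 V.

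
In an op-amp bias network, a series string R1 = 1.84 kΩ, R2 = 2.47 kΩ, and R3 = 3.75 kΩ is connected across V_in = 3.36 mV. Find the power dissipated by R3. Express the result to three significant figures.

ΣR = 8.060 kΩ → I = 3.36/8.060 = 0.4169 µA.
P = I²R = 0.1738 × 3.75 = 0.6517 nW.

P ≈ 0.652 nW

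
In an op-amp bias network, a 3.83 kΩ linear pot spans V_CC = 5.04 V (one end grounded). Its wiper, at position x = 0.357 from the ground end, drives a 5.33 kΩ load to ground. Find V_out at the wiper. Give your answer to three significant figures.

V_out ≈ 1.54 V

The pot divides into 2.463 kΩ above the wiper and 1.367 kΩ below.
(x·R_p) ‖ R_L = 1.088 kΩ.
Loaded-divider output: V_out = 5.04 × 0.3065 = 1.545 V.
(Unloaded: V_out = x·V_CC = 1.80 V.)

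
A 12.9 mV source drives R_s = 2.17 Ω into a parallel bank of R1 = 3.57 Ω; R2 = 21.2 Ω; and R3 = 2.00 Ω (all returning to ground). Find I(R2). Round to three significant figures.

I ≈ 0.218 mA

Combine the parallel branches: R_p = (1/3.57 + 1/21.2 + 1/2.00)⁻¹ = 1.209 Ω.
V_A by voltage divider: V_A = 12.9 × 1.209/(2.17 + 1.209) = 4.615 mV.
Branch current I = V_A/R2 = 4.615/21.2 = 0.2177 mA.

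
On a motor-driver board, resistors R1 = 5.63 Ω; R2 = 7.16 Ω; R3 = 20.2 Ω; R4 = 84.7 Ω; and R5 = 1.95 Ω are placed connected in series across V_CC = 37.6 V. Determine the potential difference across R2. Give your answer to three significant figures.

V ≈ 2.25 V

ΣR = 5.63 + 7.16 + 20.2 + 84.7 + 1.95 = 119.6 Ω.
Voltage divider: V = V_CC · (7.160 / 119.6) = 37.6 × 0.05985 = 2.250 V.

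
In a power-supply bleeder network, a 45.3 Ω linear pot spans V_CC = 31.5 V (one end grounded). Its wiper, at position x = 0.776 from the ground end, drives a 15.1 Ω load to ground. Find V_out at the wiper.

Lower segment x·R_p = 35.15 Ω; upper segment (1−x)·R_p = 10.15 Ω.
R_L loads the lower segment: effective lower R = 10.56 Ω.
Loaded-divider output: V_out = 31.5 × 0.5100 = 16.07 V.

V_out ≈ 16.1 V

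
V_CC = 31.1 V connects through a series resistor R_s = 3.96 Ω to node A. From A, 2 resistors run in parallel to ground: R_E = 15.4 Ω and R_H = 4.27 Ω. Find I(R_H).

Parallel bank: R_p = 1/(1/15.4 + 1/4.27) = 3.343 Ω.
V_A by voltage divider: V_A = 31.1 × 3.343/(3.96 + 3.343) = 14.24 V.
I(R_H) = V_A / R_H = 14.24/4.27 = 3.334 A.

I ≈ 3.33 A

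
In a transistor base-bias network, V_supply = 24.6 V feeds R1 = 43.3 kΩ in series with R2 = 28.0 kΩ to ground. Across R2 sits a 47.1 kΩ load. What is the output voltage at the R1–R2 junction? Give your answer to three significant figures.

R2 ‖ R_L = (28.0 × 47.1)/(28.0 + 47.1) = 17.56 kΩ.
Now apply the divider: V_out = 24.6 × 0.2885 = 7.098 V.

V_out ≈ 7.10 V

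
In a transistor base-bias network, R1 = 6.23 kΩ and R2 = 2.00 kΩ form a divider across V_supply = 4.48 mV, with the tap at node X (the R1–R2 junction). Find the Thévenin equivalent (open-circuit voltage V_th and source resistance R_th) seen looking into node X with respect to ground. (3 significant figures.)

V_th ≈ 1.09 mV, R_th ≈ 1.51 kΩ

With X open, the divider is unloaded: V_th = 4.48 × 2.00/8.230 = 1.089 mV.
With V_supply suppressed (replaced by a short), R_th = R1 ‖ R2 = (6.230 × 2.00)/(6.230 + 2.00) = 1.514 kΩ.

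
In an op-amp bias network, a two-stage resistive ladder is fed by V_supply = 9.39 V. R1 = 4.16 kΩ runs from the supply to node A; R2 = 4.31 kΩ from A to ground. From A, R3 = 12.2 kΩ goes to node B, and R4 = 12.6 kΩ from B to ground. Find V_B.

Looking into the second stage from A: R3 + R4 = 24.80 kΩ appears in parallel with R2.
Effective lower resistance at A: R2 ‖ 24.80 = 3.672 kΩ.
First divider: V_A = V_supply · 3.672/(4.16 + 3.672) = 4.402 V.
Stage 2 is unloaded, so V_B = V_A · R4/(R3+R4) = 4.402 × 12.6/24.80 = 2.237 V.

V_B ≈ 2.24 V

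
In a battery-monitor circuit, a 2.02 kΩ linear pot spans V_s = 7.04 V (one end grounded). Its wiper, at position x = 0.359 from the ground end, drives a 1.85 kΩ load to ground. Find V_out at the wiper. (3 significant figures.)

The pot divides into 1.295 kΩ above the wiper and 0.7252 kΩ below.
R_L loads the lower segment: effective lower R = 0.5210 kΩ.
Loaded-divider output: V_out = 7.04 × 0.2869 = 2.020 V.
(Unloaded: V_out = x·V_s = 2.53 V.)

V_out ≈ 2.02 V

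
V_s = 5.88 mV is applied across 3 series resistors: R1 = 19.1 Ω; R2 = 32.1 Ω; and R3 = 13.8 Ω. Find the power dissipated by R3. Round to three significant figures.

P ≈ 0.113 µW

The common current is I = 5.88/65.00 = 0.09046 mA.
P = I²R = 0.008183 × 13.8 = 0.1129 µW.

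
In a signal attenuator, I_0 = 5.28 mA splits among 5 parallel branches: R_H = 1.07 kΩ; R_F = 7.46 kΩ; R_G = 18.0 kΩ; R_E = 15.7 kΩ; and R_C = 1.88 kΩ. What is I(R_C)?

Conductances: ΣG = 1/1.07 + 1/7.46 + 1/18.0 + 1/15.7 + 1/1.88 = 1.720 (1/kΩ).
R_C takes the fraction G_k/ΣG = 0.5319/1.720 = 0.3093, so I = 5.28 × 0.3093 = 1.633 mA.

I ≈ 1.63 mA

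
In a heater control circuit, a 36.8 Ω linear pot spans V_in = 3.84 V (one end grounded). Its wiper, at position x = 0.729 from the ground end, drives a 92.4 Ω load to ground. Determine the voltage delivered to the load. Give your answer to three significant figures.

Split the track: R_lower = x·R_p = 26.83 Ω, R_upper = (1−x)·R_p = 9.973 Ω.
R_L loads the lower segment: effective lower R = 20.79 Ω.
Then V_out = V_in · 20.79/(9.973 + 20.79) = 2.595 V.

V_out ≈ 2.60 V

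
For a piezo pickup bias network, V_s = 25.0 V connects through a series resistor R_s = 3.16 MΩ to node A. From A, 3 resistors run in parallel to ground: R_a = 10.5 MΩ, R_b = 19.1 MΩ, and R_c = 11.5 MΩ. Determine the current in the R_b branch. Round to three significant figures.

Combine the parallel branches: R_p = (1/10.5 + 1/19.1 + 1/11.5)⁻¹ = 4.263 MΩ.
Node voltage V_A = V_s · R_p/(R_s + R_p) = 25.0 × 0.5743 = 14.36 V.
I(R_b) = V_A / R_b = 14.36/19.1 = 0.7517 µA.

I ≈ 0.752 µA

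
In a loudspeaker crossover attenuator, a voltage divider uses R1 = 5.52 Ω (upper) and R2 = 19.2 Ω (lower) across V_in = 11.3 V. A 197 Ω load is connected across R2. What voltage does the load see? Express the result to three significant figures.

The load sits in parallel with R2, giving an effective lower resistance R2' = R2·R_L/(R2+R_L) = 17.49 Ω.
Then V_out = V_in · R2'/(R1 + R2') = 11.3 × 17.49/23.01 = 8.590 V.
(Unloaded it would be 8.78 V; the load pulls it down.)

V_out ≈ 8.59 V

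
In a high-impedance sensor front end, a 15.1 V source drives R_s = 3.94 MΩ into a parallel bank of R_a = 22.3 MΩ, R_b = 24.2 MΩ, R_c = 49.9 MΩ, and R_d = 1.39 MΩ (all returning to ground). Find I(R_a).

Combine the parallel branches: R_p = (1/22.3 + 1/24.2 + 1/49.9 + 1/1.39)⁻¹ = 1.211 MΩ.
V_A by voltage divider: V_A = 15.1 × 1.211/(3.94 + 1.211) = 3.550 V.
Branch current I = V_A/R_a = 3.550/22.3 = 0.1592 µA.

I ≈ 0.159 µA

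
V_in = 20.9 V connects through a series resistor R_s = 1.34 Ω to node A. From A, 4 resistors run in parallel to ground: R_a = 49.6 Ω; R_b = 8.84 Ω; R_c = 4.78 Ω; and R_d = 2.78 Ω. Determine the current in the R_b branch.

I ≈ 1.22 A

Equivalent of the parallel group: R_p = 1.424 Ω.
Node voltage V_A = V_in · R_p/(R_s + R_p) = 20.9 × 0.5152 = 10.77 V.
Branch current I = V_A/R_b = 10.77/8.84 = 1.218 A.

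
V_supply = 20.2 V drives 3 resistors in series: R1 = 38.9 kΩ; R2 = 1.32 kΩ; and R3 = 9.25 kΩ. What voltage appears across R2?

Series total: ΣR = 38.9 + 1.32 + 9.25 = 49.47 kΩ.
Voltage divider: V = V_supply · (1.320 / 49.47) = 20.2 × 0.02668 = 0.5390 V.

V ≈ 0.539 V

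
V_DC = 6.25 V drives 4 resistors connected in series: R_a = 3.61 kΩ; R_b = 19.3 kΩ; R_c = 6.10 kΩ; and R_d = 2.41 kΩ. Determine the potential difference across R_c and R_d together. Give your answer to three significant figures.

Total series resistance ΣR = 3.61 + 19.3 + 6.10 + 2.41 = 31.42 kΩ.
R_{R_c..R_d} = 6.10 + 2.41 = 8.510 kΩ.
Voltage divider: V = V_DC · (8.510 / 31.42) = 6.25 × 0.2708 = 1.693 V.

V ≈ 1.69 V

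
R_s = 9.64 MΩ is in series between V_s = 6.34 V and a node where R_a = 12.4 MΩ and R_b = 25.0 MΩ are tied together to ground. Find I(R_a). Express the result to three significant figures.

I ≈ 0.236 µA

Equivalent of the parallel group: R_p = 8.289 MΩ.
V_A = 6.34 × 8.289/17.93 = 2.931 V.
I(R_a) = V_A / R_a = 2.931/12.4 = 0.2364 µA.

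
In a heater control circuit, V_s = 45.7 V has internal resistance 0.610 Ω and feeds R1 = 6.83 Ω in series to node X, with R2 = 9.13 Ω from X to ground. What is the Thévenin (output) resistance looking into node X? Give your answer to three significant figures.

R_th ≈ 4.10 Ω

R1' = 0.610 + 6.83 = 7.440 Ω (source resistance + R1).
With V_s suppressed (replaced by a short), R_th = R1' ‖ R2 = (7.440 × 9.13)/(7.440 + 9.13) = 4.099 Ω.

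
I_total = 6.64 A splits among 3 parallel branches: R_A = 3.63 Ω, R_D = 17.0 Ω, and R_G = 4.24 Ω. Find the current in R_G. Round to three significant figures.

Conductances: ΣG = 1/3.63 + 1/17.0 + 1/4.24 = 0.5702 (1/Ω).
R_G takes the fraction G_k/ΣG = 0.2358/0.5702 = 0.4137, so I = 6.64 × 0.4137 = 2.747 A.

I ≈ 2.75 A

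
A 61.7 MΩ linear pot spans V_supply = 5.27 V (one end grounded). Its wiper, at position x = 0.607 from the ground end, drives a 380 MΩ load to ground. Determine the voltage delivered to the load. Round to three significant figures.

Lower segment x·R_p = 37.45 MΩ; upper segment (1−x)·R_p = 24.25 MΩ.
Lower segment in parallel with the load: 37.45 ‖ 380 = 34.09 MΩ.
Then V_out = V_supply · 34.09/(24.25 + 34.09) = 3.080 V.

V_out ≈ 3.08 V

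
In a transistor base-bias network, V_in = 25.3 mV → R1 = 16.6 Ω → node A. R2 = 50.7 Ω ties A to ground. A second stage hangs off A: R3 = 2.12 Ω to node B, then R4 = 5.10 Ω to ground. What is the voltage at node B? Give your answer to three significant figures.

Looking into the second stage from A: R3 + R4 = 7.220 Ω appears in parallel with R2.
Effective lower resistance at A: R2 ‖ 7.220 = 6.320 Ω.
V_A = 25.3 × 6.320/(16.6 + 6.320) = 6.976 mV.
V_B = V_A × 0.7064 = 4.928 mV.

V_B ≈ 4.93 mV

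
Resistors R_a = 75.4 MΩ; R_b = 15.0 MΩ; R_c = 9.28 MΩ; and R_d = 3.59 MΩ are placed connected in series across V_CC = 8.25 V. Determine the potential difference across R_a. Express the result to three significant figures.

V ≈ 6.02 V

Series total: ΣR = 75.4 + 15.0 + 9.28 + 3.59 = 103.3 MΩ.
V = V_CC · R/ΣR = 8.25 × 0.7301 = 6.024 V.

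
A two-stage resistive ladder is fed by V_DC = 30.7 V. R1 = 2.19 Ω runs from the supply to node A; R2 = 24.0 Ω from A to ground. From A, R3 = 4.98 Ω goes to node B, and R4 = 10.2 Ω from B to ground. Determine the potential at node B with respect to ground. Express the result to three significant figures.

V_B ≈ 16.7 V

The second stage (R3 + R4 = 15.18 Ω) loads node A in parallel with R2.
Effective lower resistance at A: R2 ‖ 15.18 = 9.299 Ω.
V_A = 30.7 × 9.299/(2.19 + 9.299) = 24.85 V.
Then the unloaded second divider: V_B = V_A × R4/(R3+R4) = 24.85 × 0.6719 = 16.70 V.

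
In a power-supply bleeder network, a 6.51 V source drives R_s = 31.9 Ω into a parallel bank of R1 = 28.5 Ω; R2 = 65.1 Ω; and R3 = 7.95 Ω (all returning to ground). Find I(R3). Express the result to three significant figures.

I ≈ 0.124 A

Parallel bank: R_p = 1/(1/28.5 + 1/65.1 + 1/7.95) = 5.674 Ω.
Node voltage V_A = V_in · R_p/(R_s + R_p) = 6.51 × 0.1510 = 0.9831 V.
Branch current I = V_A/R3 = 0.9831/7.95 = 0.1237 A.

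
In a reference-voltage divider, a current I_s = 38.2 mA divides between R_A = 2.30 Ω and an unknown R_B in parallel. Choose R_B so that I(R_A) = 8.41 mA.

In a two-way split, I_A/I_s = R_B/(R_A + R_B).
8.41/38.2 = R_B/(R_A + R_B) → R_B = R_A · (0.2202)/(1 − 0.2202) = 2.30 × 0.2823 = 0.6493 Ω.

R_B ≈ 0.649 Ω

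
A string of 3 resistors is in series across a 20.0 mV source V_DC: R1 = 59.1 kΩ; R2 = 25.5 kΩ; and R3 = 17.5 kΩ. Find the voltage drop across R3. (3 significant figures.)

ΣR = 59.1 + 25.5 + 17.5 = 102.1 kΩ.
By the voltage-divider rule, V = 20.0 × 17.50/102.1 = 3.428 mV.

V ≈ 3.43 mV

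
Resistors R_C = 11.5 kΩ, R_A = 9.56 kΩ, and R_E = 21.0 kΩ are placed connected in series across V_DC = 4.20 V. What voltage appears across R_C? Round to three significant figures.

Total series resistance ΣR = 11.5 + 9.56 + 21.0 = 42.06 kΩ.
By the voltage-divider rule, V = 4.20 × 11.50/42.06 = 1.148 V.

V ≈ 1.15 V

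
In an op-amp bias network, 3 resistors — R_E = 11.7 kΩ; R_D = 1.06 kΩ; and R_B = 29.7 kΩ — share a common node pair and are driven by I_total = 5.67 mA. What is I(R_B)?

I ≈ 0.180 mA

Total conductance ΣG = 1/11.7 + 1/1.06 + 1/29.7 = 1.063 (units of 1/kΩ).
Current divider: I(R_B) = I_total · G_k/ΣG = 5.67 × (0.03367/1.063) = 5.67 × 0.03169 = 0.1797 mA.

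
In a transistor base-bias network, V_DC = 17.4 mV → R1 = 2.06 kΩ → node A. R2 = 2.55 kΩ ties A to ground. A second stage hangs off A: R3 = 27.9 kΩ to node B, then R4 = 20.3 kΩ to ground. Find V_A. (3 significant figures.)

V_A ≈ 9.40 mV

Looking into the second stage from A: R3 + R4 = 48.20 kΩ appears in parallel with R2.
R2 ‖ (R3+R4) = 2.422 kΩ.
V_A = 17.4 × 2.422/(2.06 + 2.422) = 9.402 mV.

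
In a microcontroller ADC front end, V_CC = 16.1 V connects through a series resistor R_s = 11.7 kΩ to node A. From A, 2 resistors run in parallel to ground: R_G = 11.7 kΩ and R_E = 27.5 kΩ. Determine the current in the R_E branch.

Combine the parallel branches: R_p = (1/11.7 + 1/27.5)⁻¹ = 8.208 kΩ.
V_A by voltage divider: V_A = 16.1 × 8.208/(11.7 + 8.208) = 6.638 V.
I(R_E) = V_A / R_E = 6.638/27.5 = 0.2414 mA.
(Check via current divider: I_total = 0.8087 mA; share G_k/ΣG = 0.2985 → same result.)

I ≈ 0.241 mA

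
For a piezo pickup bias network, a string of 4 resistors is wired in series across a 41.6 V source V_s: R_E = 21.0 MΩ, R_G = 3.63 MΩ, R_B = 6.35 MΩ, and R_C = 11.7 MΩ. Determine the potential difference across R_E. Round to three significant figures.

ΣR = 21.0 + 3.63 + 6.35 + 11.7 = 42.68 MΩ.
Voltage divider: V = V_s · (21.00 / 42.68) = 41.6 × 0.4920 = 20.47 V.

V ≈ 20.5 V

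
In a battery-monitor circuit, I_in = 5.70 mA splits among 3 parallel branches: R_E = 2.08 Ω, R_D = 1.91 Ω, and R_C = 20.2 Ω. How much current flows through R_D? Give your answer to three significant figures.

Total conductance ΣG = 1/2.08 + 1/1.91 + 1/20.2 = 1.054 (units of 1/Ω).
Current divider: I(R_D) = I_in · G_k/ΣG = 5.70 × (0.5236/1.054) = 5.70 × 0.4968 = 2.832 mA.

I ≈ 2.83 mA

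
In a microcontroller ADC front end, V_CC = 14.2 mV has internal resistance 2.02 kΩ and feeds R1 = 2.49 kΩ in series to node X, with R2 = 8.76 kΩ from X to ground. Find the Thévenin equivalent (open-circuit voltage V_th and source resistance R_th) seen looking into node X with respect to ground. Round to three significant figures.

R1' = 2.02 + 2.49 = 4.510 kΩ (source resistance + R1).
V_th is the unloaded tap voltage: V_CC · R2/(R1'+R2) = 14.2 × 0.6601 = 9.374 mV.
With V_CC suppressed (replaced by a short), R_th = R1' ‖ R2 = (4.510 × 8.76)/(4.510 + 8.76) = 2.977 kΩ.

V_th ≈ 9.37 mV, R_th ≈ 2.98 kΩ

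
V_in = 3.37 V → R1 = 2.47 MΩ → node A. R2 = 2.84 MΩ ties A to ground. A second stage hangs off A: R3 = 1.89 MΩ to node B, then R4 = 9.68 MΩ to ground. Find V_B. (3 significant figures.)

The second stage (R3 + R4 = 11.57 MΩ) loads node A in parallel with R2.
Effective lower resistance at A: R2 ‖ 11.57 = 2.280 MΩ.
V_A = 3.37 × 2.280/(2.47 + 2.280) = 1.618 V.
V_B = V_A × 0.8366 = 1.353 V.

V_B ≈ 1.35 V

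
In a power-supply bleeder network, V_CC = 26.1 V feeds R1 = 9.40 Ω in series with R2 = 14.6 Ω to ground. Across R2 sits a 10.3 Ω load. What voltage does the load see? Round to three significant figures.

The load sits in parallel with R2, giving an effective lower resistance R2' = R2·R_L/(R2+R_L) = 6.039 Ω.
Then V_out = V_CC · R2'/(R1 + R2') = 26.1 × 6.039/15.44 = 10.21 V.

V_out ≈ 10.2 V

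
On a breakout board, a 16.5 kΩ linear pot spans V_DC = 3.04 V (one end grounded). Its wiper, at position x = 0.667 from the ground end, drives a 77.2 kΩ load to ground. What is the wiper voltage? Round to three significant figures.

V_out ≈ 1.94 V

Lower segment x·R_p = 11.01 kΩ; upper segment (1−x)·R_p = 5.494 kΩ.
(x·R_p) ‖ R_L = 9.632 kΩ.
V_out = 3.04 × 9.632/(5.494 + 9.632) = 1.936 V.
(Unloaded: V_out = x·V_DC = 2.03 V.)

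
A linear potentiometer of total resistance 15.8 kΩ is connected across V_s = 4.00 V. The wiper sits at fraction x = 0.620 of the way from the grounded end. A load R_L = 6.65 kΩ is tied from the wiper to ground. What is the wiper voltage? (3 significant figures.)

V_out ≈ 1.59 V

Lower segment x·R_p = 9.796 kΩ; upper segment (1−x)·R_p = 6.004 kΩ.
Lower segment in parallel with the load: 9.796 ‖ 6.65 = 3.961 kΩ.
Loaded-divider output: V_out = 4.00 × 0.3975 = 1.590 V.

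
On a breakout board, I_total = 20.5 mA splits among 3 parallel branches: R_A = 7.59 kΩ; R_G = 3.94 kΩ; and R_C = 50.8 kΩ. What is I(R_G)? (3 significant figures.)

Total conductance ΣG = 1/7.59 + 1/3.94 + 1/50.8 = 0.4052 (units of 1/kΩ).
R_G takes the fraction G_k/ΣG = 0.2538/0.4052 = 0.6263, so I = 20.5 × 0.6263 = 12.84 mA.

I ≈ 12.8 mA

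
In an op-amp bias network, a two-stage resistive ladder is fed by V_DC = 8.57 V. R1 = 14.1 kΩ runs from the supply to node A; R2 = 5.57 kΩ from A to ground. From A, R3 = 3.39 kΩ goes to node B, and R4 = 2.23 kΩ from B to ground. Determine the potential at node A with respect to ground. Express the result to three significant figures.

Node A sees R2 in parallel with the series input of stage 2, R3 + R4 = 5.620 kΩ.
R2 ‖ (R3+R4) = 2.797 kΩ.
First divider: V_A = V_DC · 2.797/(14.1 + 2.797) = 1.419 V.

V_A ≈ 1.42 V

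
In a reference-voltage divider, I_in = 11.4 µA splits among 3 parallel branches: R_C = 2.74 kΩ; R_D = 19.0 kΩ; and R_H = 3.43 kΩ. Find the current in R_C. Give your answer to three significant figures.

I ≈ 5.87 µA

Conductances: ΣG = 1/2.74 + 1/19.0 + 1/3.43 = 0.7091 (1/kΩ).
Current divider: I(R_C) = I_in · G_k/ΣG = 11.4 × (0.3650/0.7091) = 11.4 × 0.5147 = 5.867 µA.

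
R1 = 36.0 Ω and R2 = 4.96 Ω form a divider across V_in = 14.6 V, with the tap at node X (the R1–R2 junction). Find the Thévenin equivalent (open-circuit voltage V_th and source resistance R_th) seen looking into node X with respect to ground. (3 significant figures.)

With X open, the divider is unloaded: V_th = 14.6 × 4.96/40.96 = 1.768 V.
Looking into X with the source shorted: R_th = R1·R2/(R1+R2) = 36.00 × 4.96/40.96 = 4.359 Ω.

V_th ≈ 1.77 V, R_th ≈ 4.36 Ω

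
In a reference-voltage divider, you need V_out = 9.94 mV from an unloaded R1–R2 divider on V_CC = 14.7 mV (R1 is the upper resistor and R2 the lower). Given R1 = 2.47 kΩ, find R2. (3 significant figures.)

V_out/V_CC = R2/(R1+R2) = 0.6762.
So R2 = R1 · V_out/(V_CC − V_out) = 2.47 × 9.94/(14.7 − 9.94) = 2.47 × 2.088 = 5.158 kΩ.

R2 ≈ 5.16 kΩ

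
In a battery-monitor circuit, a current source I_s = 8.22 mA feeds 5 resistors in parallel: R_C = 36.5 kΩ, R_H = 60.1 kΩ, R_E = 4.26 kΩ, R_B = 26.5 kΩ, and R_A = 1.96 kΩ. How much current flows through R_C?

ΣG = 1/36.5 + 1/60.1 + 1/4.26 + 1/26.5 + 1/1.96 = 0.8267.
By the current-divider rule, I = I_s · G_k/ΣG = 8.22 × 0.03314 = 0.2724 mA.

I ≈ 0.272 mA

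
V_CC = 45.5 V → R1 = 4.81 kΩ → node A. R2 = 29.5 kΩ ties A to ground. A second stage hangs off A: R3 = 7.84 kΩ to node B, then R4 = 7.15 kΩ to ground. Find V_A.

V_A ≈ 30.7 V

Looking into the second stage from A: R3 + R4 = 14.99 kΩ appears in parallel with R2.
R2 ‖ (R3+R4) = 9.939 kΩ.
So V_A = 45.5 × 0.6739 = 30.66 V.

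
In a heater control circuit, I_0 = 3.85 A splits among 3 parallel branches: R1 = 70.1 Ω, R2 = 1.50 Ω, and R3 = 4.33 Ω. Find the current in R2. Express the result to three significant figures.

I ≈ 2.81 A

ΣG = 1/70.1 + 1/1.50 + 1/4.33 = 0.9119.
By the current-divider rule, I = I_0 · G_k/ΣG = 3.85 × 0.7311 = 2.815 A.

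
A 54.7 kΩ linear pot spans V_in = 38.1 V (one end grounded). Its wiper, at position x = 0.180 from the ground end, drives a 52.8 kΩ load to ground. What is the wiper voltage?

Split the track: R_lower = x·R_p = 9.846 kΩ, R_upper = (1−x)·R_p = 44.85 kΩ.
(x·R_p) ‖ R_L = 8.299 kΩ.
Then V_out = V_in · 8.299/(44.85 + 8.299) = 5.948 V.
(Unloaded: V_out = x·V_in = 6.86 V.)

V_out ≈ 5.95 V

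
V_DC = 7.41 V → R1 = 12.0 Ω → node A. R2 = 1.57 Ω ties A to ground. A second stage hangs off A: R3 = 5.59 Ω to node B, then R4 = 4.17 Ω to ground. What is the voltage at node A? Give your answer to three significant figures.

Looking into the second stage from A: R3 + R4 = 9.760 Ω appears in parallel with R2.
Effective lower resistance at A: R2 ‖ 9.760 = 1.352 Ω.
First divider: V_A = V_DC · 1.352/(12.0 + 1.352) = 0.7505 V.

V_A ≈ 0.751 V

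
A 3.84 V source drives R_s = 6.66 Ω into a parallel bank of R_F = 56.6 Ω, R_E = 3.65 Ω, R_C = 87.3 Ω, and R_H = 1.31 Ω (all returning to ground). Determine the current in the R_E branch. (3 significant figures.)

I ≈ 0.130 A

Combine the parallel branches: R_p = (1/56.6 + 1/3.65 + 1/87.3 + 1/1.31)⁻¹ = 0.9377 Ω.
V_A by voltage divider: V_A = 3.84 × 0.9377/(6.66 + 0.9377) = 0.4739 V.
I(R_E) = V_A / R_E = 0.4739/3.65 = 0.1298 A.
(Equivalently: I_total = 0.5054 A, then current-divider fraction G_k/ΣG = 0.2569.)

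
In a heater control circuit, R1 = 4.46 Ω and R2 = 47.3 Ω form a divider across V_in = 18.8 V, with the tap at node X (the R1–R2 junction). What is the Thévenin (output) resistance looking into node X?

With V_in suppressed (replaced by a short), R_th = R1 ‖ R2 = (4.460 × 47.3)/(4.460 + 47.3) = 4.076 Ω.

R_th ≈ 4.08 Ω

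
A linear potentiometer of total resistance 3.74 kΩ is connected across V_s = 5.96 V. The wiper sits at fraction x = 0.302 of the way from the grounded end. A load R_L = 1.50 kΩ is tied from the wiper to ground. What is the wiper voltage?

V_out ≈ 1.18 V

Split the track: R_lower = x·R_p = 1.129 kΩ, R_upper = (1−x)·R_p = 2.611 kΩ.
(x·R_p) ‖ R_L = 0.6443 kΩ.
Then V_out = V_s · 0.6443/(2.611 + 0.6443) = 1.180 V.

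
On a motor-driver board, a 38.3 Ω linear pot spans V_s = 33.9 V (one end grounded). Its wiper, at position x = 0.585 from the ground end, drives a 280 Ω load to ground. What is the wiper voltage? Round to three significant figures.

Split the track: R_lower = x·R_p = 22.41 Ω, R_upper = (1−x)·R_p = 15.89 Ω.
Lower segment in parallel with the load: 22.41 ‖ 280 = 20.75 Ω.
Loaded-divider output: V_out = 33.9 × 0.5662 = 19.19 V.

V_out ≈ 19.2 V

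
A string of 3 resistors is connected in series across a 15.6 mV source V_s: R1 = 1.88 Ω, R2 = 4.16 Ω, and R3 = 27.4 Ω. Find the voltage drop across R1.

V ≈ 0.877 mV

ΣR = 1.88 + 4.16 + 27.4 = 33.44 Ω.
Voltage divider: V = V_s · (1.880 / 33.44) = 15.6 × 0.05622 = 0.8770 mV.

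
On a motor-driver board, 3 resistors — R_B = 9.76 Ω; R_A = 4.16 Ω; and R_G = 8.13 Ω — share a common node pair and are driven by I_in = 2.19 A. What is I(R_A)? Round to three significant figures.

I ≈ 1.13 A

Conductances: ΣG = 1/9.76 + 1/4.16 + 1/8.13 = 0.4658 (1/Ω).
R_A takes the fraction G_k/ΣG = 0.2404/0.4658 = 0.5160, so I = 2.19 × 0.5160 = 1.130 A.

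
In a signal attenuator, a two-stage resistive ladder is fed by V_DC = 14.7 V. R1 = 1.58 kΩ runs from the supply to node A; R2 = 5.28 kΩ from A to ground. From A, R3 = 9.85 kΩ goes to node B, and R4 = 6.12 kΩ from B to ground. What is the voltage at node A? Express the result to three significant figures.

The second stage (R3 + R4 = 15.97 kΩ) loads node A in parallel with R2.
Effective lower resistance at A: R2 ‖ 15.97 = 3.968 kΩ.
First divider: V_A = V_DC · 3.968/(1.58 + 3.968) = 10.51 V.

V_A ≈ 10.5 V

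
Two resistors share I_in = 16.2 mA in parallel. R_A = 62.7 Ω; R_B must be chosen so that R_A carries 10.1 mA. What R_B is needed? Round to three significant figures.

R_B ≈ 104 Ω

Two-branch current divider: I_A = I_in · R_B/(R_A + R_B).
With f = 0.6235, R_B = R_A · f/(1−f) = 62.7 × 1.656 = 103.8 Ω.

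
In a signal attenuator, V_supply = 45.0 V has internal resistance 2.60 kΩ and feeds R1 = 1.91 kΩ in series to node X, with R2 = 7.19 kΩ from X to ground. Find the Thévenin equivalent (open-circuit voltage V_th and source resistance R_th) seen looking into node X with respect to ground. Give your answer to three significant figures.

V_th ≈ 27.7 V, R_th ≈ 2.77 kΩ

R1' = 2.60 + 1.91 = 4.510 kΩ (source resistance + R1).
Open-circuit (no load on X): V_th = V_supply · R2/(R1' + R2) = 45.0 × 7.19/(4.510 + 7.19) = 27.65 V.
Looking into X with the source shorted: R_th = R1'·R2/(R1'+R2) = 4.510 × 7.19/11.70 = 2.772 kΩ.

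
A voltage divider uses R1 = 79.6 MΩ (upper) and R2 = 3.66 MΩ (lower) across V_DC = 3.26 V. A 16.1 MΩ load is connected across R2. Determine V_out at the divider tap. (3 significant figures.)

First combine the lower leg with the load: R2 ‖ R_L = 2.982 MΩ.
Voltage divider with the loaded lower leg: V_out = 3.26 × 2.982/(79.6 + 2.982) = 3.26 × 0.03611 = 0.1177 V.

V_out ≈ 0.118 V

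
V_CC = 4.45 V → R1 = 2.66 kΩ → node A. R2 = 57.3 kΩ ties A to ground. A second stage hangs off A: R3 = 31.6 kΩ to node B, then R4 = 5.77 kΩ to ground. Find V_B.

V_B ≈ 0.615 V

The second stage (R3 + R4 = 37.37 kΩ) loads node A in parallel with R2.
R2 ‖ (R3+R4) = 22.62 kΩ.
First divider: V_A = V_CC · 22.62/(2.66 + 22.62) = 3.982 V.
Stage 2 is unloaded, so V_B = V_A · R4/(R3+R4) = 3.982 × 5.77/37.37 = 0.6148 V.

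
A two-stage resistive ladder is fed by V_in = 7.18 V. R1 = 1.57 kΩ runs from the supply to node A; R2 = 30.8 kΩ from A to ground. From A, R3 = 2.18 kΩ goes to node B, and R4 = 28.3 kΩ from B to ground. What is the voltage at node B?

The second stage (R3 + R4 = 30.48 kΩ) loads node A in parallel with R2.
Effective lower resistance at A: R2 ‖ 30.48 = 15.32 kΩ.
First divider: V_A = V_in · 15.32/(1.57 + 15.32) = 6.513 V.
Stage 2 is unloaded, so V_B = V_A · R4/(R3+R4) = 6.513 × 28.3/30.48 = 6.047 V.

V_B ≈ 6.05 V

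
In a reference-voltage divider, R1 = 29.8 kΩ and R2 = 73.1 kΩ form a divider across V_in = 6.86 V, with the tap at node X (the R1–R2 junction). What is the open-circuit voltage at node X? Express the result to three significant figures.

V_th ≈ 4.87 V

Open-circuit (no load on X): V_th = V_in · R2/(R1 + R2) = 6.86 × 73.1/(29.80 + 73.1) = 4.873 V.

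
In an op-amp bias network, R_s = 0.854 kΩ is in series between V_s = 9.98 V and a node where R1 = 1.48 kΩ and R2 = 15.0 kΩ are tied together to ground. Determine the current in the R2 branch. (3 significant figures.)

Combine the parallel branches: R_p = (1/1.48 + 1/15.0)⁻¹ = 1.347 kΩ.
Node voltage V_A = V_s · R_p/(R_s + R_p) = 9.98 × 0.6120 = 6.108 V.
I(R2) = V_A / R2 = 6.108/15.0 = 0.4072 mA.
(Equivalently: I_total = 4.534 mA, then current-divider fraction G_k/ΣG = 0.08981.)

I ≈ 0.407 mA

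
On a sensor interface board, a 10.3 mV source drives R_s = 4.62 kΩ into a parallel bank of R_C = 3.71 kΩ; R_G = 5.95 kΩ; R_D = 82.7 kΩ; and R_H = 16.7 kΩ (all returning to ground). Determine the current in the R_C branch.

I ≈ 0.828 µA

Combine the parallel branches: R_p = (1/3.71 + 1/5.95 + 1/82.7 + 1/16.7)⁻¹ = 1.962 kΩ.
V_A by voltage divider: V_A = 10.3 × 1.962/(4.62 + 1.962) = 3.071 mV.
I(R_C) = V_A / R_C = 3.071/3.71 = 0.8277 µA.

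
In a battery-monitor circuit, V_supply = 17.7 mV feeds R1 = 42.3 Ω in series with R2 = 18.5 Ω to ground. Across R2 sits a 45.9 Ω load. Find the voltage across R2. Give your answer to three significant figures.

First combine the lower leg with the load: R2 ‖ R_L = 13.19 Ω.
Now apply the divider: V_out = 17.7 × 0.2376 = 4.206 mV.

V_out ≈ 4.21 mV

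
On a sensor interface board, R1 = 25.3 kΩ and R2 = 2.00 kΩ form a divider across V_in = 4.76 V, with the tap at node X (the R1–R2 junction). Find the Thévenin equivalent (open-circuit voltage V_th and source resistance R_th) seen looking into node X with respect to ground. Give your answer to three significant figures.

V_th ≈ 0.349 V, R_th ≈ 1.85 kΩ

V_th is the unloaded tap voltage: V_in · R2/(R1+R2) = 4.76 × 0.07326 = 0.3487 V.
Zeroing V_in shorts the top of R1 to ground, so R_th = R1 ‖ R2 = 1.853 kΩ.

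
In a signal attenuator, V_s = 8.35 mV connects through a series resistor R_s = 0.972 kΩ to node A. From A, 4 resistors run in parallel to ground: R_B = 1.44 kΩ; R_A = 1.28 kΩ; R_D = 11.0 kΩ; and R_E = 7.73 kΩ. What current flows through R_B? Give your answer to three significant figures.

I ≈ 2.19 µA

Equivalent of the parallel group: R_p = 0.5896 kΩ.
V_A by voltage divider: V_A = 8.35 × 0.5896/(0.972 + 0.5896) = 3.153 mV.
Branch current I = V_A/R_B = 3.153/1.44 = 2.189 µA.
(Check via current divider: I_total = 5.347 µA; share G_k/ΣG = 0.4095 → same result.)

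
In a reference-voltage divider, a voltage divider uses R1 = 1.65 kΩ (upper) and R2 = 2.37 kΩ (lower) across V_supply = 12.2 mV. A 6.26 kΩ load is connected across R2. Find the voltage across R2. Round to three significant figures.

First combine the lower leg with the load: R2 ‖ R_L = 1.719 kΩ.
Then V_out = V_supply · R2'/(R1 + R2') = 12.2 × 1.719/3.369 = 6.225 mV.

V_out ≈ 6.23 mV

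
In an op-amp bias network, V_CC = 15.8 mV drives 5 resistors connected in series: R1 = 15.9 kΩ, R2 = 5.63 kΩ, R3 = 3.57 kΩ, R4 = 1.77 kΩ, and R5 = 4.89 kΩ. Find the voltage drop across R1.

V ≈ 7.91 mV

Total series resistance ΣR = 15.9 + 5.63 + 3.57 + 1.77 + 4.89 = 31.76 kΩ.
Voltage divider: V = V_CC · (15.90 / 31.76) = 15.8 × 0.5006 = 7.910 mV.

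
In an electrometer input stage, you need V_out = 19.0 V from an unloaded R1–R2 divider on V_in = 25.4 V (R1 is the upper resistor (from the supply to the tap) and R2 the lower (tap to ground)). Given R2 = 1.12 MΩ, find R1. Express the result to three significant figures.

R1 ≈ 0.377 MΩ

Required fraction k = V_out/V_in = 0.7480.
R1 = R2·(1/k − 1) = 1.12 × 0.3368 = 0.3773 MΩ.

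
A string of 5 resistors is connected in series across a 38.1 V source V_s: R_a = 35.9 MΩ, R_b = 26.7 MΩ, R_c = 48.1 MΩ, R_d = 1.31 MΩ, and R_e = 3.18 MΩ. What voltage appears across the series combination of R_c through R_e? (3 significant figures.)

Series total: ΣR = 35.9 + 26.7 + 48.1 + 1.31 + 3.18 = 115.2 MΩ.
R_{R_c..R_e} = 48.1 + 1.31 + 3.18 = 52.59 MΩ.
By the voltage-divider rule, V = 38.1 × 52.59/115.2 = 17.39 V.

V ≈ 17.4 V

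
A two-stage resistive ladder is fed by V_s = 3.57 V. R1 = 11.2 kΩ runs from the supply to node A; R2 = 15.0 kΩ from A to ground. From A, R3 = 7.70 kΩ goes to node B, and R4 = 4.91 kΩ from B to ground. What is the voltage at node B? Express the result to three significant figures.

V_B ≈ 0.528 V

Node A sees R2 in parallel with the series input of stage 2, R3 + R4 = 12.61 kΩ.
R2 ‖ (R3+R4) = 6.851 kΩ.
First divider: V_A = V_s · 6.851/(11.2 + 6.851) = 1.355 V.
Stage 2 is unloaded, so V_B = V_A · R4/(R3+R4) = 1.355 × 4.91/12.61 = 0.5276 V.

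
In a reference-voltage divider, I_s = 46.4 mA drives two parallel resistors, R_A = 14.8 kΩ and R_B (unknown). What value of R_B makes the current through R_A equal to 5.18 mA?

The fraction through R_A equals R_B/(R_A+R_B).
With f = 0.1116, R_B = R_A · f/(1−f) = 14.8 × 0.1257 = 1.860 kΩ.

R_B ≈ 1.86 kΩ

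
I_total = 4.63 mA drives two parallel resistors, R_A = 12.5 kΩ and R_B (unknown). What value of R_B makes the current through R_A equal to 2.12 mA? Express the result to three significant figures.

The fraction through R_A equals R_B/(R_A+R_B).
2.12/4.63 = R_B/(R_A + R_B) → R_B = R_A · (0.4579)/(1 − 0.4579) = 12.5 × 0.8446 = 10.56 kΩ.

R_B ≈ 10.6 kΩ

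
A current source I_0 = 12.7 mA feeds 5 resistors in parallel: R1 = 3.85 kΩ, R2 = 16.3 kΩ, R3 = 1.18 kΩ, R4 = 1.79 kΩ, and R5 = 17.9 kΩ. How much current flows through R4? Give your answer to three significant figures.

I ≈ 3.98 mA

ΣG = 1/3.85 + 1/16.3 + 1/1.18 + 1/1.79 + 1/17.9 = 1.783.
R4 takes the fraction G_k/ΣG = 0.5587/1.783 = 0.3133, so I = 12.7 × 0.3133 = 3.979 mA.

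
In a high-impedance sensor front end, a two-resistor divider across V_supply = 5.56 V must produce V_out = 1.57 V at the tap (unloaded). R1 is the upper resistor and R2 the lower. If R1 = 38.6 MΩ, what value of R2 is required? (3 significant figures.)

Required fraction k = V_out/V_supply = 0.2824.
R2 = R1 · 0.2824/(1 − 0.2824) = 15.19 MΩ.

R2 ≈ 15.2 MΩ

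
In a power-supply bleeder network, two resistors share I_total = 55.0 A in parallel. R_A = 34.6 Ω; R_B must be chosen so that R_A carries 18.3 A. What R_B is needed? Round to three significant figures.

R_B ≈ 17.3 Ω

Two-branch current divider: I_A = I_total · R_B/(R_A + R_B).
With f = 0.3327, R_B = R_A · f/(1−f) = 34.6 × 0.4986 = 17.25 Ω.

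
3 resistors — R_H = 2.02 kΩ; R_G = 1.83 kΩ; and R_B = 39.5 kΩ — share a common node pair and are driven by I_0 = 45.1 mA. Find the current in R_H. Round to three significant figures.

I ≈ 20.9 mA

ΣG = 1/2.02 + 1/1.83 + 1/39.5 = 1.067.
R_H takes the fraction G_k/ΣG = 0.4950/1.067 = 0.4640, so I = 45.1 × 0.4640 = 20.93 mA.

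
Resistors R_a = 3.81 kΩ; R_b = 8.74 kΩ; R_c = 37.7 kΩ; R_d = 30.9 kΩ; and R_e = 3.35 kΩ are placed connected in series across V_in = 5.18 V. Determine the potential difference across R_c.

ΣR = 3.81 + 8.74 + 37.7 + 30.9 + 3.35 = 84.50 kΩ.
Voltage divider: V = V_in · (37.70 / 84.50) = 5.18 × 0.4462 = 2.311 V.

V ≈ 2.31 V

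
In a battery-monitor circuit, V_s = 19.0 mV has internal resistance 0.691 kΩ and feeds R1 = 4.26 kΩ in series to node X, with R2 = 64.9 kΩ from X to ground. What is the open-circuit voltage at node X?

R1' = 0.691 + 4.26 = 4.951 kΩ (source resistance + R1).
With X open, the divider is unloaded: V_th = 19.0 × 64.9/69.85 = 17.65 mV.

V_th ≈ 17.7 mV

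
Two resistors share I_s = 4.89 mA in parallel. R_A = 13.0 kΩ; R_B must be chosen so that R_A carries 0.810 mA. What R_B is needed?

The fraction through R_A equals R_B/(R_A+R_B).
With f = 0.1656, R_B = R_A · f/(1−f) = 13.0 × 0.1985 = 2.581 kΩ.

R_B ≈ 2.58 kΩ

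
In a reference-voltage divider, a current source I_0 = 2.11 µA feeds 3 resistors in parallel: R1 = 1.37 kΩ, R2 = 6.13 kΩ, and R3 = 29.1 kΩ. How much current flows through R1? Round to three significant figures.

Total conductance ΣG = 1/1.37 + 1/6.13 + 1/29.1 = 0.9274 (units of 1/kΩ).
By the current-divider rule, I = I_0 · G_k/ΣG = 2.11 × 0.7870 = 1.661 µA.

I ≈ 1.66 µA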